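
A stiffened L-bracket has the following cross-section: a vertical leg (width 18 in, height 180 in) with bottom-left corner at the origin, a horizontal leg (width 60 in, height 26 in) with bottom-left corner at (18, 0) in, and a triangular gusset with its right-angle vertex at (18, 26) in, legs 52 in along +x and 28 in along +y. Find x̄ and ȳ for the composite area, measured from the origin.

x̄ = 23.47 in, ȳ = 61.07 in

Part | A | x̄ᵢ | ȳᵢ | A·x̄ᵢ | A·ȳᵢ
vertical leg | 3240.00 | 9.00 | 90.00 | 29160.00 | 291600.00
horizontal leg | 1560.00 | 48.00 | 13.00 | 74880.00 | 20280.00
gusset | 728.00 | 35.33 | 35.33 | 25722.67 | 25722.67
Σ | 5528.00 |  |  | 129762.67 | 337602.67
x̄ = 129762.67 / 5528.00 = 23.47 in
ȳ = 337602.67 / 5528.00 = 61.07 in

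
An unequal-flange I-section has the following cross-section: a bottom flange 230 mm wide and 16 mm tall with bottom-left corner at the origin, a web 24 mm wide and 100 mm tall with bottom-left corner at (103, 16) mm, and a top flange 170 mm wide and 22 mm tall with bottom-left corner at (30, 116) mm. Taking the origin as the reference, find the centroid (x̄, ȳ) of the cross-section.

bottom flange: A = 230 × 16 = 3680.00, centroid at (115.00, 8.00).
web: A = 24 × 100 = 2400.00, centroid at (115.00, 66.00).
top flange: A = 170 × 22 = 3740.00, centroid at (115.00, 127.00).
ΣA = 9820.00 mm²
ΣAx̄ = (3680.00)(115.00) + (2400.00)(115.00) + (3740.00)(115.00) = 1129300.00 mm³
ΣAȳ = (3680.00)(8.00) + (2400.00)(66.00) + (3740.00)(127.00) = 662820.00 mm³
x̄ = 1129300.00 / 9820.00 = 115.00 mm
ȳ = 662820.00 / 9820.00 = 67.50 mm

x̄ = 115.00 mm, ȳ = 67.50 mm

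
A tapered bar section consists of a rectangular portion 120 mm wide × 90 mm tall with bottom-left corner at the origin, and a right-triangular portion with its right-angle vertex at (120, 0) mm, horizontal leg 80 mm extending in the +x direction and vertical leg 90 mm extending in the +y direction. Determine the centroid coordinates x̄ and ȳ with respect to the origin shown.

Part | A | x̄ᵢ | ȳᵢ | A·x̄ᵢ | A·ȳᵢ
rectangular portion | 10800.00 | 60.00 | 45.00 | 648000.00 | 486000.00
triangular portion | 3600.00 | 146.67 | 30.00 | 528000.00 | 108000.00
Σ | 14400.00 |  |  | 1176000.00 | 594000.00
x̄ = 1176000.00 / 14400.00 = 81.67 mm
ȳ = 594000.00 / 14400.00 = 41.25 mm

x̄ = 81.67 mm, ȳ = 41.25 mm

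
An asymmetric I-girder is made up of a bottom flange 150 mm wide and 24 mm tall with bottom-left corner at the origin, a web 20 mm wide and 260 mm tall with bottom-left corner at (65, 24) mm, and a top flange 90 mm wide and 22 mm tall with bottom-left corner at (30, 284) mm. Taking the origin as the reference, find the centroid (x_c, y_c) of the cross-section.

x_c = 75.00 mm, y_c = 132.48 mm

Part | A | x̄ᵢ | ȳᵢ | A·x̄ᵢ | A·ȳᵢ
bottom flange | 3600.00 | 75.00 | 12.00 | 270000.00 | 43200.00
web | 5200.00 | 75.00 | 154.00 | 390000.00 | 800800.00
top flange | 1980.00 | 75.00 | 295.00 | 148500.00 | 584100.00
Σ | 10780.00 |  |  | 808500.00 | 1428100.00
x_c = 808500.00 / 10780.00 = 75.00 mm
y_c = 1428100.00 / 10780.00 = 132.48 mm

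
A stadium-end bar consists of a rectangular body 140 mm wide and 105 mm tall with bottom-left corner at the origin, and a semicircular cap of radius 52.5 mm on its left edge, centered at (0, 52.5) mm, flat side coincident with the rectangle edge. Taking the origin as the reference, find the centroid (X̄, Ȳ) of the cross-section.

X̄ = 49.00 mm, Ȳ = 52.50 mm

Part | A | x̄ᵢ | ȳᵢ | A·x̄ᵢ | A·ȳᵢ
rectangular body | 14700.00 | 70.00 | 52.50 | 1029000.00 | 771750.00
semicircular end | 4329.51 | -22.28 | 52.50 | -96468.75 | 227299.14
Σ | 19029.51 |  |  | 932531.25 | 999049.14
X̄ = 932531.25 / 19029.51 = 49.00 mm
Ȳ = 999049.14 / 19029.51 = 52.50 mm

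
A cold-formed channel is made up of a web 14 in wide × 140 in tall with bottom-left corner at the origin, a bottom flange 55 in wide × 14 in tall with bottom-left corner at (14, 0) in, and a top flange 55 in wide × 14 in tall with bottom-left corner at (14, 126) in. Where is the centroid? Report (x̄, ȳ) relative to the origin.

x̄ = 22.18 in, ȳ = 70.00 in

Part | A | x̄ᵢ | ȳᵢ | A·x̄ᵢ | A·ȳᵢ
web | 1960.00 | 7.00 | 70.00 | 13720.00 | 137200.00
bottom flange | 770.00 | 41.50 | 7.00 | 31955.00 | 5390.00
top flange | 770.00 | 41.50 | 133.00 | 31955.00 | 102410.00
Σ | 3500.00 |  |  | 77630.00 | 245000.00
x̄ = 77630.00 / 3500.00 = 22.18 in
ȳ = 245000.00 / 3500.00 = 70.00 in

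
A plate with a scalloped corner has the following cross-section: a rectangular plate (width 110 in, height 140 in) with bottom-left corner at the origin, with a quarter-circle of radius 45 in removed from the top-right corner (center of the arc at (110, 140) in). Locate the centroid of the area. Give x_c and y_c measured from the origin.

x_c = 50.87 in, y_c = 64.14 in

Part | A | x̄ᵢ | ȳᵢ | A·x̄ᵢ | A·ȳᵢ
plate | 15400.00 | 55.00 | 70.00 | 847000.00 | 1078000.00
removed quarter-circle | -1590.43 | 90.90 | 120.90 | -144572.44 | -192285.38
Σ | 13809.57 |  |  | 702427.56 | 885714.62
x_c = 702427.56 / 13809.57 = 50.87 in
y_c = 885714.62 / 13809.57 = 64.14 in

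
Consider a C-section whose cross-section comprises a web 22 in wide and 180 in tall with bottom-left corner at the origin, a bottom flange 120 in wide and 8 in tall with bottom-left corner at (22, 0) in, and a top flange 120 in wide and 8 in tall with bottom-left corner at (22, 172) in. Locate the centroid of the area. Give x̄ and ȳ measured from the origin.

x̄ = 34.18 in, ȳ = 90.00 in

web: A = 22 × 180 = 3960.00, centroid at (11.00, 90.00).
bottom flange: A = 120 × 8 = 960.00, centroid at (82.00, 4.00).
top flange: A = 120 × 8 = 960.00, centroid at (82.00, 176.00).
ΣA = 5880.00 in², ΣAx̄ = 201000.00 in³, ΣAȳ = 529200.00 in³.
x̄ = 201000.00/5880.00 = 34.18 in; ȳ = 529200.00/5880.00 = 90.00 in.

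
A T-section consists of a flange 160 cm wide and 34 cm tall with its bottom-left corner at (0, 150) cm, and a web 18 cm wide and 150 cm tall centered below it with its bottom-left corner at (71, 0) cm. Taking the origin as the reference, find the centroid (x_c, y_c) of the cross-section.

x_c = 80.00 cm, y_c = 136.48 cm

web: A = 18 × 150 = 2700.00, centroid at (80.00, 75.00).
flange: A = 160 × 34 = 5440.00, centroid at (80.00, 167.00).
ΣA = 8140.00 cm²
ΣAx_c = (2700.00)(80.00) + (5440.00)(80.00) = 651200.00 cm³
ΣAy_c = (2700.00)(75.00) + (5440.00)(167.00) = 1110980.00 cm³
x_c = 651200.00 / 8140.00 = 80.00 cm
y_c = 1110980.00 / 8140.00 = 136.48 cm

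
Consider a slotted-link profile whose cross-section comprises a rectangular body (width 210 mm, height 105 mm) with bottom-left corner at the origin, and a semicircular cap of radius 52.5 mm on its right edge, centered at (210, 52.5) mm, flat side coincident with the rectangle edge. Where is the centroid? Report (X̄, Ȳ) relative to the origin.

rectangular body: A = 210 × 105 = 22050.00, centroid at (105.00, 52.50).
semicircular end: A = ½π·52.5² = 4329.51, centroid at (232.28, 52.50).
ΣA = 26379.51 mm², ΣAX̄ = 3320915.30 mm³, ΣAȲ = 1384924.14 mm³.
X̄ = 3320915.30/26379.51 = 125.89 mm; Ȳ = 1384924.14/26379.51 = 52.50 mm.

X̄ = 125.89 mm, Ȳ = 52.50 mm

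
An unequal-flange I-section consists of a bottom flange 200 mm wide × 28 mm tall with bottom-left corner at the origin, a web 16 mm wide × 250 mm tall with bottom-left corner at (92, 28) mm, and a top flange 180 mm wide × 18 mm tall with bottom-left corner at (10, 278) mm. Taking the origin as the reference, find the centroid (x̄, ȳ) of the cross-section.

x̄ = 100.00 mm, ȳ = 126.19 mm

bottom flange: A = 200 × 28 = 5600.00, centroid at (100.00, 14.00).
web: A = 16 × 250 = 4000.00, centroid at (100.00, 153.00).
top flange: A = 180 × 18 = 3240.00, centroid at (100.00, 287.00).
ΣA = 12840.00 mm²
ΣAx̄ = (5600.00)(100.00) + (4000.00)(100.00) + (3240.00)(100.00) = 1284000.00 mm³
ΣAȳ = (5600.00)(14.00) + (4000.00)(153.00) + (3240.00)(287.00) = 1620280.00 mm³
x̄ = 1284000.00 / 12840.00 = 100.00 mm
ȳ = 1620280.00 / 12840.00 = 126.19 mm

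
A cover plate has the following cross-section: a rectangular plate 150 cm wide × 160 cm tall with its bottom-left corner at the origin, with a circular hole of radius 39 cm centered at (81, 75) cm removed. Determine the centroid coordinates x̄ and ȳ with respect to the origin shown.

x̄ = 73.51 cm, ȳ = 81.24 cm

Part | A | x̄ᵢ | ȳᵢ | A·x̄ᵢ | A·ȳᵢ
plate | 24000.00 | 75.00 | 80.00 | 1800000.00 | 1920000.00
hole | -4778.36 | 81.00 | 75.00 | -387047.36 | -358377.18
Σ | 19221.64 |  |  | 1412952.64 | 1561622.82
x̄ = 1412952.64 / 19221.64 = 73.51 cm
ȳ = 1561622.82 / 19221.64 = 81.24 cm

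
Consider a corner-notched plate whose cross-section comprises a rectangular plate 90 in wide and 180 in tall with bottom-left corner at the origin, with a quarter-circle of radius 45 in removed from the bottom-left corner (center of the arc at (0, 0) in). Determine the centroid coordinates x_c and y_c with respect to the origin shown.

plate: A = 90 × 180 = 16200.00, centroid at (45.00, 90.00).
removed quarter-circle: A = −¼π·45² = -1590.43, centroid at (19.10, 19.10).
ΣA = 14609.57 in²
ΣAx_c = (16200.00)(45.00) + (-1590.43)(19.10) = 698625.00 in³
ΣAy_c = (16200.00)(90.00) + (-1590.43)(19.10) = 1427625.00 in³
x_c = 698625.00 / 14609.57 = 47.82 in
y_c = 1427625.00 / 14609.57 = 97.72 in

x_c = 47.82 in, y_c = 97.72 in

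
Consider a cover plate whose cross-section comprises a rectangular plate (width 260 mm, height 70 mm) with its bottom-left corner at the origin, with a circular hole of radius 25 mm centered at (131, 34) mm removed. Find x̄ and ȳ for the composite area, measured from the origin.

plate: A = 260 × 70 = 18200.00, centroid at (130.00, 35.00).
hole: A = −π·25² = -1963.50, centroid at (131.00, 34.00).
ΣA = 16236.50 mm², ΣAx̄ = 2108782.10 mm³, ΣAȳ = 570241.16 mm³.
x̄ = 2108782.10/16236.50 = 129.88 mm; ȳ = 570241.16/16236.50 = 35.12 mm.

x̄ = 129.88 mm, ȳ = 35.12 mm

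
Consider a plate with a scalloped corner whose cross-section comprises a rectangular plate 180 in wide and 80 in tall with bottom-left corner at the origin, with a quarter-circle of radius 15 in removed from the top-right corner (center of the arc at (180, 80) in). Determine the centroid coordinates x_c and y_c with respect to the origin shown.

x_c = 88.96 in, y_c = 39.58 in

Part | A | x̄ᵢ | ȳᵢ | A·x̄ᵢ | A·ȳᵢ
plate | 14400.00 | 90.00 | 40.00 | 1296000.00 | 576000.00
removed quarter-circle | -176.71 | 173.63 | 73.63 | -30683.63 | -13012.17
Σ | 14223.29 |  |  | 1265316.37 | 562987.83
x_c = 1265316.37 / 14223.29 = 88.96 in
y_c = 562987.83 / 14223.29 = 39.58 in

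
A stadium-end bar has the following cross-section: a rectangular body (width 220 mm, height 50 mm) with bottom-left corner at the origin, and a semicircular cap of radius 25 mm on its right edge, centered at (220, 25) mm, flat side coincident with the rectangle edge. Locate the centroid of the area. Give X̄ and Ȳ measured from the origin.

X̄ = 119.88 mm, Ȳ = 25.00 mm

rectangular body: A = 220 × 50 = 11000.00, centroid at (110.00, 25.00).
semicircular end: A = ½π·25² = 981.75, centroid at (230.61, 25.00).
ΣA = 11981.75 mm²
ΣAX̄ = (11000.00)(110.00) + (981.75)(230.61) = 1436401.16 mm³
ΣAȲ = (11000.00)(25.00) + (981.75)(25.00) = 299543.69 mm³
X̄ = 1436401.16 / 11981.75 = 119.88 mm
Ȳ = 299543.69 / 11981.75 = 25.00 mm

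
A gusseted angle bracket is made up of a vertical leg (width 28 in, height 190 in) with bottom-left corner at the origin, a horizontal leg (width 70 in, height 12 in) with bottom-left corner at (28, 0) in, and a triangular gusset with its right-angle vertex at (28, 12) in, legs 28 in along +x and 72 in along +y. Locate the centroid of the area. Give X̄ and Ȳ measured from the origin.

Part | A | x̄ᵢ | ȳᵢ | A·x̄ᵢ | A·ȳᵢ
vertical leg | 5320.00 | 14.00 | 95.00 | 74480.00 | 505400.00
horizontal leg | 840.00 | 63.00 | 6.00 | 52920.00 | 5040.00
gusset | 1008.00 | 37.33 | 36.00 | 37632.00 | 36288.00
Σ | 7168.00 |  |  | 165032.00 | 546728.00
X̄ = 165032.00 / 7168.00 = 23.02 in
Ȳ = 546728.00 / 7168.00 = 76.27 in

X̄ = 23.02 in, Ȳ = 76.27 in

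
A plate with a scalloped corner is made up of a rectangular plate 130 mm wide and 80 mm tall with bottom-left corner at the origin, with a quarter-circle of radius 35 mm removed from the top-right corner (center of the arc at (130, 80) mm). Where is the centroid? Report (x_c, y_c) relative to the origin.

Part | A | x̄ᵢ | ȳᵢ | A·x̄ᵢ | A·ȳᵢ
plate | 10400.00 | 65.00 | 40.00 | 676000.00 | 416000.00
removed quarter-circle | -962.11 | 115.15 | 65.15 | -110782.99 | -62677.35
Σ | 9437.89 |  |  | 565217.01 | 353322.65
x_c = 565217.01 / 9437.89 = 59.89 mm
y_c = 353322.65 / 9437.89 = 37.44 mm

x_c = 59.89 mm, y_c = 37.44 mm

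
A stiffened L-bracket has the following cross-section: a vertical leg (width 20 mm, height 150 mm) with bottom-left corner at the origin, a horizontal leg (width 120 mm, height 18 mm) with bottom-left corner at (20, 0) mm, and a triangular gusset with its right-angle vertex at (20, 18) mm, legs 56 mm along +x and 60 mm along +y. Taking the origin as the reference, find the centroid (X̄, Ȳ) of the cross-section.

X̄ = 39.15 mm, Ȳ = 45.07 mm

vertical leg: A = 20 × 150 = 3000.00, centroid at (10.00, 75.00).
horizontal leg: A = 120 × 18 = 2160.00, centroid at (80.00, 9.00).
gusset: A = ½·56·60 = 1680.00, centroid at (38.67, 38.00).
ΣA = 6840.00 mm², ΣAX̄ = 267760.00 mm³, ΣAȲ = 308280.00 mm³.
X̄ = 267760.00/6840.00 = 39.15 mm; Ȳ = 308280.00/6840.00 = 45.07 mm.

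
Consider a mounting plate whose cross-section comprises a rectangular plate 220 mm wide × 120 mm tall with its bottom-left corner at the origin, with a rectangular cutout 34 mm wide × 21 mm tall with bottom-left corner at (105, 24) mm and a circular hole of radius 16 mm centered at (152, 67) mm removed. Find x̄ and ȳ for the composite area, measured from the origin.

Part | A | x̄ᵢ | ȳᵢ | A·x̄ᵢ | A·ȳᵢ
plate | 26400.00 | 110.00 | 60.00 | 2904000.00 | 1584000.00
hole 1 | -714.00 | 122.00 | 34.50 | -87108.00 | -24633.00
hole 2 | -804.25 | 152.00 | 67.00 | -122245.65 | -53884.60
Σ | 24881.75 |  |  | 2694646.35 | 1505482.40
x̄ = 2694646.35 / 24881.75 = 108.30 mm
ȳ = 1505482.40 / 24881.75 = 60.51 mm

x̄ = 108.30 mm, ȳ = 60.51 mm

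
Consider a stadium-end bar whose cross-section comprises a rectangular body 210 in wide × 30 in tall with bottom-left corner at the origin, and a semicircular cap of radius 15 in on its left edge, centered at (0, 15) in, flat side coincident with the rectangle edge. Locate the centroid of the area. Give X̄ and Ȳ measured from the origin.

rectangular body: A = 210 × 30 = 6300.00, centroid at (105.00, 15.00).
semicircular end: A = ½π·15² = 353.43, centroid at (-6.37, 15.00).
ΣA = 6653.43 in²
ΣAX̄ = (6300.00)(105.00) + (353.43)(-6.37) = 659250.00 in³
ΣAȲ = (6300.00)(15.00) + (353.43)(15.00) = 99801.44 in³
X̄ = 659250.00 / 6653.43 = 99.08 in
Ȳ = 99801.44 / 6653.43 = 15.00 in

X̄ = 99.08 in, Ȳ = 15.00 in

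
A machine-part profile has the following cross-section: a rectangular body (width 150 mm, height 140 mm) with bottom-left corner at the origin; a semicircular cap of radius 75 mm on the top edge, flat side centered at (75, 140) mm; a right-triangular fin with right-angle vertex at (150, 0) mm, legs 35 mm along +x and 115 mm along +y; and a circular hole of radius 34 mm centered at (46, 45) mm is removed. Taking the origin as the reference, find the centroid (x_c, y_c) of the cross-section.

x_c = 84.91 mm, y_c = 102.85 mm

rectangular body: A = 150 × 140 = 21000.00, centroid at (75.00, 70.00).
semicircular top: A = ½π·75² = 8835.73, centroid at (75.00, 171.83).
triangular fin: A = ½·35·115 = 2012.50, centroid at (161.67, 38.33).
hole: A = −π·34² = -3631.68, centroid at (46.00, 45.00).
ΣA = 28216.55 mm²
ΣAx_c = (21000.00)(75.00) + (8835.73)(75.00) + (2012.50)(161.67) + (-3631.68)(46.00) = 2395976.54 mm³
ΣAy_c = (21000.00)(70.00) + (8835.73)(171.83) + (2012.50)(38.33) + (-3631.68)(45.00) = 2901972.29 mm³
x_c = 2395976.54 / 28216.55 = 84.91 mm
y_c = 2901972.29 / 28216.55 = 102.85 mm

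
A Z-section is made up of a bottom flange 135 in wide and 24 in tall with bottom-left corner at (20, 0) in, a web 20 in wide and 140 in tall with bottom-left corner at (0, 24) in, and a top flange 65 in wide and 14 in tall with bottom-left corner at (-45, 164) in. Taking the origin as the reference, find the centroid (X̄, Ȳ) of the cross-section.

X̄ = 43.18 in, Ȳ = 65.85 in

Part | A | x̄ᵢ | ȳᵢ | A·x̄ᵢ | A·ȳᵢ
bottom flange | 3240.00 | 87.50 | 12.00 | 283500.00 | 38880.00
web | 2800.00 | 10.00 | 94.00 | 28000.00 | 263200.00
top flange | 910.00 | -12.50 | 171.00 | -11375.00 | 155610.00
Σ | 6950.00 |  |  | 300125.00 | 457690.00
X̄ = 300125.00 / 6950.00 = 43.18 in
Ȳ = 457690.00 / 6950.00 = 65.85 in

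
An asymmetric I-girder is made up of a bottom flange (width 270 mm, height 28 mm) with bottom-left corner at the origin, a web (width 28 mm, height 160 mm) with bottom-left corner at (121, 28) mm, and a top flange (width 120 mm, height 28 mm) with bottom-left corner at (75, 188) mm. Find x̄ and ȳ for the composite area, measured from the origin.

x̄ = 135.00 mm, ȳ = 82.36 mm

Part | A | x̄ᵢ | ȳᵢ | A·x̄ᵢ | A·ȳᵢ
bottom flange | 7560.00 | 135.00 | 14.00 | 1020600.00 | 105840.00
web | 4480.00 | 135.00 | 108.00 | 604800.00 | 483840.00
top flange | 3360.00 | 135.00 | 202.00 | 453600.00 | 678720.00
Σ | 15400.00 |  |  | 2079000.00 | 1268400.00
x̄ = 2079000.00 / 15400.00 = 135.00 mm
ȳ = 1268400.00 / 15400.00 = 82.36 mm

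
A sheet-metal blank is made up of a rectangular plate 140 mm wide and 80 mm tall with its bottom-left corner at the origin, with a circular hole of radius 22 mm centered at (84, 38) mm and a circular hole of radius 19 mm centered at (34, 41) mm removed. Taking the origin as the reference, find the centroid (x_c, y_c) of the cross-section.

x_c = 72.29 mm, y_c = 40.22 mm

plate: A = 140 × 80 = 11200.00, centroid at (70.00, 40.00).
hole 1: A = −π·22² = -1520.53, centroid at (84.00, 38.00).
hole 2: A = −π·19² = -1134.11, centroid at (34.00, 41.00).
ΣA = 8545.35 mm², ΣAx_c = 617715.50 mm³, ΣAy_c = 343721.12 mm³.
x_c = 617715.50/8545.35 = 72.29 mm; y_c = 343721.12/8545.35 = 40.22 mm.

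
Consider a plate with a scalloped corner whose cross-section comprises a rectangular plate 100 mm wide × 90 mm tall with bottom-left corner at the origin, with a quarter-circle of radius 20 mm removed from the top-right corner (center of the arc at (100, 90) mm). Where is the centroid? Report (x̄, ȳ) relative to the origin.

x̄ = 48.50 mm, ȳ = 43.68 mm

plate: A = 100 × 90 = 9000.00, centroid at (50.00, 45.00).
removed quarter-circle: A = −¼π·20² = -314.16, centroid at (91.51, 81.51).
ΣA = 8685.84 mm²
ΣAx̄ = (9000.00)(50.00) + (-314.16)(91.51) = 421250.74 mm³
ΣAȳ = (9000.00)(45.00) + (-314.16)(81.51) = 379392.33 mm³
x̄ = 421250.74 / 8685.84 = 48.50 mm
ȳ = 379392.33 / 8685.84 = 43.68 mm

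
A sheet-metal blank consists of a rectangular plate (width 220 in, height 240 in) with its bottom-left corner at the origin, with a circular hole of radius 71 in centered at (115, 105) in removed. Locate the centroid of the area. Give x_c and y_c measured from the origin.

x_c = 107.86 in, y_c = 126.43 in

plate: A = 220 × 240 = 52800.00, centroid at (110.00, 120.00).
hole: A = −π·71² = -15836.77, centroid at (115.00, 105.00).
ΣA = 36963.23 in², ΣAx_c = 3986771.61 in³, ΣAy_c = 4673139.30 in³.
x_c = 3986771.61/36963.23 = 107.86 in; y_c = 4673139.30/36963.23 = 126.43 in.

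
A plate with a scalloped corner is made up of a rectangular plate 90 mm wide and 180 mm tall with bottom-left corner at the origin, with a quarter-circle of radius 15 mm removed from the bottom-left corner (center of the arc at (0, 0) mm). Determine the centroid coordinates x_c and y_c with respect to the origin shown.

plate: A = 90 × 180 = 16200.00, centroid at (45.00, 90.00).
removed quarter-circle: A = −¼π·15² = -176.71, centroid at (6.37, 6.37).
ΣA = 16023.29 mm², ΣAx_c = 727875.00 mm³, ΣAy_c = 1456875.00 mm³.
x_c = 727875.00/16023.29 = 45.43 mm; y_c = 1456875.00/16023.29 = 90.92 mm.

x_c = 45.43 mm, y_c = 90.92 mm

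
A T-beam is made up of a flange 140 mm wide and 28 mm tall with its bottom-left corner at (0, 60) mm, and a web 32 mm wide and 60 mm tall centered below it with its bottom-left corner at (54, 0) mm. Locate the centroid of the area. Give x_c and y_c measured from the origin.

x_c = 70.00 mm, y_c = 59.53 mm

web: A = 32 × 60 = 1920.00, centroid at (70.00, 30.00).
flange: A = 140 × 28 = 3920.00, centroid at (70.00, 74.00).
ΣA = 5840.00 mm²
ΣAx_c = (1920.00)(70.00) + (3920.00)(70.00) = 408800.00 mm³
ΣAy_c = (1920.00)(30.00) + (3920.00)(74.00) = 347680.00 mm³
x_c = 408800.00 / 5840.00 = 70.00 mm
y_c = 347680.00 / 5840.00 = 59.53 mm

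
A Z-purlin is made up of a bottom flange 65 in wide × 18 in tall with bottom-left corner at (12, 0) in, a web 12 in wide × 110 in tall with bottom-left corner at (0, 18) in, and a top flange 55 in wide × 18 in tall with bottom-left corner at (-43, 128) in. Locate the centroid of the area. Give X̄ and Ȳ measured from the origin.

X̄ = 12.83 in, Ȳ = 69.69 in

bottom flange: A = 65 × 18 = 1170.00, centroid at (44.50, 9.00).
web: A = 12 × 110 = 1320.00, centroid at (6.00, 73.00).
top flange: A = 55 × 18 = 990.00, centroid at (-15.50, 137.00).
ΣA = 3480.00 in², ΣAX̄ = 44640.00 in³, ΣAȲ = 242520.00 in³.
X̄ = 44640.00/3480.00 = 12.83 in; Ȳ = 242520.00/3480.00 = 69.69 in.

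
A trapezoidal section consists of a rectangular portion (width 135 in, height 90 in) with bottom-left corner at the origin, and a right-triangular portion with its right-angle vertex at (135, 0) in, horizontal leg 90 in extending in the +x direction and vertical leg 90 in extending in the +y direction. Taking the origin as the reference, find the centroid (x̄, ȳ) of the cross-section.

x̄ = 91.88 in, ȳ = 41.25 in

Part | A | x̄ᵢ | ȳᵢ | A·x̄ᵢ | A·ȳᵢ
rectangular portion | 12150.00 | 67.50 | 45.00 | 820125.00 | 546750.00
triangular portion | 4050.00 | 165.00 | 30.00 | 668250.00 | 121500.00
Σ | 16200.00 |  |  | 1488375.00 | 668250.00
x̄ = 1488375.00 / 16200.00 = 91.88 in
ȳ = 668250.00 / 16200.00 = 41.25 in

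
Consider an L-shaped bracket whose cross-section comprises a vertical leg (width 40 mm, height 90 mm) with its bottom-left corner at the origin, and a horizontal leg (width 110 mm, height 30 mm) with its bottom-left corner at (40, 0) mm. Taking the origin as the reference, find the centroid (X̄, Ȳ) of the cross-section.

Part | A | x̄ᵢ | ȳᵢ | A·x̄ᵢ | A·ȳᵢ
vertical leg | 3600.00 | 20.00 | 45.00 | 72000.00 | 162000.00
horizontal leg | 3300.00 | 95.00 | 15.00 | 313500.00 | 49500.00
Σ | 6900.00 |  |  | 385500.00 | 211500.00
X̄ = 385500.00 / 6900.00 = 55.87 mm
Ȳ = 211500.00 / 6900.00 = 30.65 mm

X̄ = 55.87 mm, Ȳ = 30.65 mm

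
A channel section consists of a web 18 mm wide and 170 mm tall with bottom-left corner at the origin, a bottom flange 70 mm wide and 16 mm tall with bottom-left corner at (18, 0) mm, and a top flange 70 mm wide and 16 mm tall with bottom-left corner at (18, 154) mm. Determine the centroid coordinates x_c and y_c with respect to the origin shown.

x_c = 27.60 mm, y_c = 85.00 mm

web: A = 18 × 170 = 3060.00, centroid at (9.00, 85.00).
bottom flange: A = 70 × 16 = 1120.00, centroid at (53.00, 8.00).
top flange: A = 70 × 16 = 1120.00, centroid at (53.00, 162.00).
ΣA = 5300.00 mm², ΣAx_c = 146260.00 mm³, ΣAy_c = 450500.00 mm³.
x_c = 146260.00/5300.00 = 27.60 mm; y_c = 450500.00/5300.00 = 85.00 mm.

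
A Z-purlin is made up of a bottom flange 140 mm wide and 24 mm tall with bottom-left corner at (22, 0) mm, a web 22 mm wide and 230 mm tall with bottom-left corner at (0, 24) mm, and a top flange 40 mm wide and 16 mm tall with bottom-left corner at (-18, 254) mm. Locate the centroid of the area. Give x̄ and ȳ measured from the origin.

bottom flange: A = 140 × 24 = 3360.00, centroid at (92.00, 12.00).
web: A = 22 × 230 = 5060.00, centroid at (11.00, 139.00).
top flange: A = 40 × 16 = 640.00, centroid at (2.00, 262.00).
ΣA = 9060.00 mm²
ΣAx̄ = (3360.00)(92.00) + (5060.00)(11.00) + (640.00)(2.00) = 366060.00 mm³
ΣAȳ = (3360.00)(12.00) + (5060.00)(139.00) + (640.00)(262.00) = 911340.00 mm³
x̄ = 366060.00 / 9060.00 = 40.40 mm
ȳ = 911340.00 / 9060.00 = 100.59 mm

x̄ = 40.40 mm, ȳ = 100.59 mm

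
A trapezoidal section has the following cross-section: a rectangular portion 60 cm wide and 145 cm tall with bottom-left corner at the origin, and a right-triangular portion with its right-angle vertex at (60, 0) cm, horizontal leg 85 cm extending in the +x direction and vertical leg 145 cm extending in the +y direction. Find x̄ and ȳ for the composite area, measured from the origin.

Part | A | x̄ᵢ | ȳᵢ | A·x̄ᵢ | A·ȳᵢ
rectangular portion | 8700.00 | 30.00 | 72.50 | 261000.00 | 630750.00
triangular portion | 6162.50 | 88.33 | 48.33 | 544354.17 | 297854.17
Σ | 14862.50 |  |  | 805354.17 | 928604.17
x̄ = 805354.17 / 14862.50 = 54.19 cm
ȳ = 928604.17 / 14862.50 = 62.48 cm

x̄ = 54.19 cm, ȳ = 62.48 cm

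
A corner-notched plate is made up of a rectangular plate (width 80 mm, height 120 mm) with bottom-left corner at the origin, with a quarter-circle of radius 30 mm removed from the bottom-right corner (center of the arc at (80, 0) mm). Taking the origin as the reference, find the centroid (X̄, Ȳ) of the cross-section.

X̄ = 37.83 mm, Ȳ = 63.76 mm

plate: A = 80 × 120 = 9600.00, centroid at (40.00, 60.00).
removed quarter-circle: A = −¼π·30² = -706.86, centroid at (67.27, 12.73).
ΣA = 8893.14 mm²
ΣAX̄ = (9600.00)(40.00) + (-706.86)(67.27) = 336451.33 mm³
ΣAȲ = (9600.00)(60.00) + (-706.86)(12.73) = 567000.00 mm³
X̄ = 336451.33 / 8893.14 = 37.83 mm
Ȳ = 567000.00 / 8893.14 = 63.76 mm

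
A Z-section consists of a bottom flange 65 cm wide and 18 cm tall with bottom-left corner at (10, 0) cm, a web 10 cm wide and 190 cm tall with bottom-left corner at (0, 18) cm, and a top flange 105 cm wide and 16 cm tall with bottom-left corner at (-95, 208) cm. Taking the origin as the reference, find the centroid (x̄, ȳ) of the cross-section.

x̄ = -2.56 cm, ȳ = 123.81 cm

Part | A | x̄ᵢ | ȳᵢ | A·x̄ᵢ | A·ȳᵢ
bottom flange | 1170.00 | 42.50 | 9.00 | 49725.00 | 10530.00
web | 1900.00 | 5.00 | 113.00 | 9500.00 | 214700.00
top flange | 1680.00 | -42.50 | 216.00 | -71400.00 | 362880.00
Σ | 4750.00 |  |  | -12175.00 | 588110.00
x̄ = -12175.00 / 4750.00 = -2.56 cm
ȳ = 588110.00 / 4750.00 = 123.81 cm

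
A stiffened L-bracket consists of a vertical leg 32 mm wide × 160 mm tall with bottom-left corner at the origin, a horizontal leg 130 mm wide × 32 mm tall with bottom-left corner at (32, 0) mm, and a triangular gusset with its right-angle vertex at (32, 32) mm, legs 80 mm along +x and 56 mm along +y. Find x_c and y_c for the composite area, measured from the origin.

x_c = 53.55 mm, y_c = 51.19 mm

vertical leg: A = 32 × 160 = 5120.00, centroid at (16.00, 80.00).
horizontal leg: A = 130 × 32 = 4160.00, centroid at (97.00, 16.00).
gusset: A = ½·80·56 = 2240.00, centroid at (58.67, 50.67).
ΣA = 11520.00 mm², ΣAx_c = 616853.33 mm³, ΣAy_c = 589653.33 mm³.
x_c = 616853.33/11520.00 = 53.55 mm; y_c = 589653.33/11520.00 = 51.19 mm.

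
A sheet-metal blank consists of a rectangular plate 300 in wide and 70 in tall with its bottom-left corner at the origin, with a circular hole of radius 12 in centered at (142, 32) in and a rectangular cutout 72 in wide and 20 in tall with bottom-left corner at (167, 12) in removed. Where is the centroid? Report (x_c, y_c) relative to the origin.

plate: A = 300 × 70 = 21000.00, centroid at (150.00, 35.00).
hole 1: A = −π·12² = -452.39, centroid at (142.00, 32.00).
hole 2: A = −(72 × 20) = -1440.00, centroid at (203.00, 22.00).
ΣA = 19107.61 in²
ΣAx_c = (21000.00)(150.00) + (-452.39)(142.00) + (-1440.00)(203.00) = 2793440.71 in³
ΣAy_c = (21000.00)(35.00) + (-452.39)(32.00) + (-1440.00)(22.00) = 688843.54 in³
x_c = 2793440.71 / 19107.61 = 146.20 in
y_c = 688843.54 / 19107.61 = 36.05 in

x_c = 146.20 in, y_c = 36.05 in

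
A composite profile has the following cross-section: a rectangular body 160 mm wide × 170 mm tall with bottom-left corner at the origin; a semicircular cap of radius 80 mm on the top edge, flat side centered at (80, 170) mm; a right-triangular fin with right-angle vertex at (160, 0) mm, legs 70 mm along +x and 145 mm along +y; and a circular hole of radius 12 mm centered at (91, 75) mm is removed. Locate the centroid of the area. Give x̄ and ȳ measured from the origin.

x̄ = 92.40 mm, ȳ = 109.22 mm

Part | A | x̄ᵢ | ȳᵢ | A·x̄ᵢ | A·ȳᵢ
rectangular body | 27200.00 | 80.00 | 85.00 | 2176000.00 | 2312000.00
semicircular top | 10053.10 | 80.00 | 203.95 | 804247.72 | 2050359.74
triangular fin | 5075.00 | 183.33 | 48.33 | 930416.67 | 245291.67
hole | -452.39 | 91.00 | 75.00 | -41167.43 | -33929.20
Σ | 41875.71 |  |  | 3869496.96 | 4573722.20
x̄ = 3869496.96 / 41875.71 = 92.40 mm
ȳ = 4573722.20 / 41875.71 = 109.22 mm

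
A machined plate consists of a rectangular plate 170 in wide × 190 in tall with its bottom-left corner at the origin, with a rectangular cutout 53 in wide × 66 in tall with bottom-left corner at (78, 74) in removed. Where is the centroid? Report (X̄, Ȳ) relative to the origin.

plate: A = 170 × 190 = 32300.00, centroid at (85.00, 95.00).
hole: A = −(53 × 66) = -3498.00, centroid at (104.50, 107.00).
ΣA = 28802.00 in², ΣAX̄ = 2379959.00 in³, ΣAȲ = 2694214.00 in³.
X̄ = 2379959.00/28802.00 = 82.63 in; Ȳ = 2694214.00/28802.00 = 93.54 in.

X̄ = 82.63 in, Ȳ = 93.54 in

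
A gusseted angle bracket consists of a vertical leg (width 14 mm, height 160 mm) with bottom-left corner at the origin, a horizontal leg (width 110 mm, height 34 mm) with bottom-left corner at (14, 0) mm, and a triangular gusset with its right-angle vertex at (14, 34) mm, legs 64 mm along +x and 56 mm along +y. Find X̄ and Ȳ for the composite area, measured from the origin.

X̄ = 43.37 mm, Ȳ = 43.38 mm

Part | A | x̄ᵢ | ȳᵢ | A·x̄ᵢ | A·ȳᵢ
vertical leg | 2240.00 | 7.00 | 80.00 | 15680.00 | 179200.00
horizontal leg | 3740.00 | 69.00 | 17.00 | 258060.00 | 63580.00
gusset | 1792.00 | 35.33 | 52.67 | 63317.33 | 94378.67
Σ | 7772.00 |  |  | 337057.33 | 337158.67
X̄ = 337057.33 / 7772.00 = 43.37 mm
Ȳ = 337158.67 / 7772.00 = 43.38 mm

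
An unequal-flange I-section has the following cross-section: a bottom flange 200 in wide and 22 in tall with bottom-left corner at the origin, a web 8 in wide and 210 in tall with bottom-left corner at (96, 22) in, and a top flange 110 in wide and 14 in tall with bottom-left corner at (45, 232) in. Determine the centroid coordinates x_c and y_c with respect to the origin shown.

x_c = 100.00 in, y_c = 82.65 in

Part | A | x̄ᵢ | ȳᵢ | A·x̄ᵢ | A·ȳᵢ
bottom flange | 4400.00 | 100.00 | 11.00 | 440000.00 | 48400.00
web | 1680.00 | 100.00 | 127.00 | 168000.00 | 213360.00
top flange | 1540.00 | 100.00 | 239.00 | 154000.00 | 368060.00
Σ | 7620.00 |  |  | 762000.00 | 629820.00
x_c = 762000.00 / 7620.00 = 100.00 in
y_c = 629820.00 / 7620.00 = 82.65 in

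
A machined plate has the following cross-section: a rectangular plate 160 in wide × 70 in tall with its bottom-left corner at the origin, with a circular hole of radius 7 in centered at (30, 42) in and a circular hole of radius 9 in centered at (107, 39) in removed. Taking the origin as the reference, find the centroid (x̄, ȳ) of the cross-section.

plate: A = 160 × 70 = 11200.00, centroid at (80.00, 35.00).
hole 1: A = −π·7² = -153.94, centroid at (30.00, 42.00).
hole 2: A = −π·9² = -254.47, centroid at (107.00, 39.00).
ΣA = 10791.59 in²
ΣAx̄ = (11200.00)(80.00) + (-153.94)(30.00) + (-254.47)(107.00) = 864153.68 in³
ΣAȳ = (11200.00)(35.00) + (-153.94)(42.00) + (-254.47)(39.00) = 375610.31 in³
x̄ = 864153.68 / 10791.59 = 80.08 in
ȳ = 375610.31 / 10791.59 = 34.81 in

x̄ = 80.08 in, ȳ = 34.81 in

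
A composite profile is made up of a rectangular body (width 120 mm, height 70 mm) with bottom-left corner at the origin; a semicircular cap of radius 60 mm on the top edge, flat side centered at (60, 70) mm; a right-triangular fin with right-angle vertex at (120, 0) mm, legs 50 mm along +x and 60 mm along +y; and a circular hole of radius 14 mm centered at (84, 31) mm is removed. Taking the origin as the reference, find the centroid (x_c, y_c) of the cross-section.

Part | A | x̄ᵢ | ȳᵢ | A·x̄ᵢ | A·ȳᵢ
rectangular body | 8400.00 | 60.00 | 35.00 | 504000.00 | 294000.00
semicircular top | 5654.87 | 60.00 | 95.46 | 339292.01 | 539840.67
triangular fin | 1500.00 | 136.67 | 20.00 | 205000.00 | 30000.00
hole | -615.75 | 84.00 | 31.00 | -51723.18 | -19088.32
Σ | 14939.11 |  |  | 996568.83 | 844752.36
x_c = 996568.83 / 14939.11 = 66.71 mm
y_c = 844752.36 / 14939.11 = 56.55 mm

x_c = 66.71 mm, y_c = 56.55 mm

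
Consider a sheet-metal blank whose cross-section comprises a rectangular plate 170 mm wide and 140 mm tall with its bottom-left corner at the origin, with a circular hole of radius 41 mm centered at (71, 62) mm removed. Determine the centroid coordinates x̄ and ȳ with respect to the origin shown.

x̄ = 88.99 mm, ȳ = 72.28 mm

plate: A = 170 × 140 = 23800.00, centroid at (85.00, 70.00).
hole: A = −π·41² = -5281.02, centroid at (71.00, 62.00).
ΣA = 18518.98 mm², ΣAx̄ = 1648047.78 mm³, ΣAȳ = 1338576.93 mm³.
x̄ = 1648047.78/18518.98 = 88.99 mm; ȳ = 1338576.93/18518.98 = 72.28 mm.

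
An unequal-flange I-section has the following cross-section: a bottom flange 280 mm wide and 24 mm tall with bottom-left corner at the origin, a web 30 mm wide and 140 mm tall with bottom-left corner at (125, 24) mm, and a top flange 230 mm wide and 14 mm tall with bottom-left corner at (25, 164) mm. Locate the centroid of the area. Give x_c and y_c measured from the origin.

x_c = 140.00 mm, y_c = 72.56 mm

bottom flange: A = 280 × 24 = 6720.00, centroid at (140.00, 12.00).
web: A = 30 × 140 = 4200.00, centroid at (140.00, 94.00).
top flange: A = 230 × 14 = 3220.00, centroid at (140.00, 171.00).
ΣA = 14140.00 mm²
ΣAx_c = (6720.00)(140.00) + (4200.00)(140.00) + (3220.00)(140.00) = 1979600.00 mm³
ΣAy_c = (6720.00)(12.00) + (4200.00)(94.00) + (3220.00)(171.00) = 1026060.00 mm³
x_c = 1979600.00 / 14140.00 = 140.00 mm
y_c = 1026060.00 / 14140.00 = 72.56 mm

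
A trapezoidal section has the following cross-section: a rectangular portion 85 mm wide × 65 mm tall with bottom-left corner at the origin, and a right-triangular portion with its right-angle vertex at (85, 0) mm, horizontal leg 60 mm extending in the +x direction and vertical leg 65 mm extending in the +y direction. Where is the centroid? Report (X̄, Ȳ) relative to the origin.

rectangular portion: A = 85 × 65 = 5525.00, centroid at (42.50, 32.50).
triangular portion: A = ½·60·65 = 1950.00, centroid at (105.00, 21.67).
ΣA = 7475.00 mm², ΣAX̄ = 439562.50 mm³, ΣAȲ = 221812.50 mm³.
X̄ = 439562.50/7475.00 = 58.80 mm; Ȳ = 221812.50/7475.00 = 29.67 mm.

X̄ = 58.80 mm, Ȳ = 29.67 mm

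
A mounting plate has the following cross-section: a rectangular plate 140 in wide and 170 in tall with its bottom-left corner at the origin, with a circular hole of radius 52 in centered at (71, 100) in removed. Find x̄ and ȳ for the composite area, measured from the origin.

Part | A | x̄ᵢ | ȳᵢ | A·x̄ᵢ | A·ȳᵢ
plate | 23800.00 | 70.00 | 85.00 | 1666000.00 | 2023000.00
hole | -8494.87 | 71.00 | 100.00 | -603135.52 | -849486.65
Σ | 15305.13 |  |  | 1062864.48 | 1173513.35
x̄ = 1062864.48 / 15305.13 = 69.44 in
ȳ = 1173513.35 / 15305.13 = 76.67 in

x̄ = 69.44 in, ȳ = 76.67 in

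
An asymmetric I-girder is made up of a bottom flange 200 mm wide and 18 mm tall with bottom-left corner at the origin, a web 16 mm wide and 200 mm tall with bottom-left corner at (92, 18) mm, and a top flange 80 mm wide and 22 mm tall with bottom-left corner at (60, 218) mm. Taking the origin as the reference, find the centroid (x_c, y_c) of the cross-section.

bottom flange: A = 200 × 18 = 3600.00, centroid at (100.00, 9.00).
web: A = 16 × 200 = 3200.00, centroid at (100.00, 118.00).
top flange: A = 80 × 22 = 1760.00, centroid at (100.00, 229.00).
ΣA = 8560.00 mm²
ΣAx_c = (3600.00)(100.00) + (3200.00)(100.00) + (1760.00)(100.00) = 856000.00 mm³
ΣAy_c = (3600.00)(9.00) + (3200.00)(118.00) + (1760.00)(229.00) = 813040.00 mm³
x_c = 856000.00 / 8560.00 = 100.00 mm
y_c = 813040.00 / 8560.00 = 94.98 mm

x_c = 100.00 mm, y_c = 94.98 mm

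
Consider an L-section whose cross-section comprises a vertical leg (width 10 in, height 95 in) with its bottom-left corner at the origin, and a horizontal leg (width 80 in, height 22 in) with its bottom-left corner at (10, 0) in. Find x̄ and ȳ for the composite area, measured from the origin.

x̄ = 34.23 in, ȳ = 23.80 in

Part | A | x̄ᵢ | ȳᵢ | A·x̄ᵢ | A·ȳᵢ
vertical leg | 950.00 | 5.00 | 47.50 | 4750.00 | 45125.00
horizontal leg | 1760.00 | 50.00 | 11.00 | 88000.00 | 19360.00
Σ | 2710.00 |  |  | 92750.00 | 64485.00
x̄ = 92750.00 / 2710.00 = 34.23 in
ȳ = 64485.00 / 2710.00 = 23.80 in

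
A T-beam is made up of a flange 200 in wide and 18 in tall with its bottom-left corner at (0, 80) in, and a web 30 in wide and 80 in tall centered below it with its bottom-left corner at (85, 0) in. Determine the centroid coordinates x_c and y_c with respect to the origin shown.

x_c = 100.00 in, y_c = 69.40 in

Part | A | x̄ᵢ | ȳᵢ | A·x̄ᵢ | A·ȳᵢ
web | 2400.00 | 100.00 | 40.00 | 240000.00 | 96000.00
flange | 3600.00 | 100.00 | 89.00 | 360000.00 | 320400.00
Σ | 6000.00 |  |  | 600000.00 | 416400.00
x_c = 600000.00 / 6000.00 = 100.00 in
y_c = 416400.00 / 6000.00 = 69.40 in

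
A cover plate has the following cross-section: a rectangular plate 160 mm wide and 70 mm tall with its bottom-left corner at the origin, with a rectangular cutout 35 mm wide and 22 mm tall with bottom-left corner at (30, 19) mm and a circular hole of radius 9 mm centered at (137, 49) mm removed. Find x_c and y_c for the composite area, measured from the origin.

plate: A = 160 × 70 = 11200.00, centroid at (80.00, 35.00).
hole 1: A = −(35 × 22) = -770.00, centroid at (47.50, 30.00).
hole 2: A = −π·9² = -254.47, centroid at (137.00, 49.00).
ΣA = 10175.53 mm²
ΣAx_c = (11200.00)(80.00) + (-770.00)(47.50) + (-254.47)(137.00) = 824562.75 mm³
ΣAy_c = (11200.00)(35.00) + (-770.00)(30.00) + (-254.47)(49.00) = 356431.02 mm³
x_c = 824562.75 / 10175.53 = 81.03 mm
y_c = 356431.02 / 10175.53 = 35.03 mm

x_c = 81.03 mm, y_c = 35.03 mm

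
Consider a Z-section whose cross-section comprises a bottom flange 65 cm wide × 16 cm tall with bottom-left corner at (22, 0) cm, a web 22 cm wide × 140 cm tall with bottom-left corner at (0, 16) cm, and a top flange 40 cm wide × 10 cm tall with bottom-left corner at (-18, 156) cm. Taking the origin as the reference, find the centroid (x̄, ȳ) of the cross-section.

Part | A | x̄ᵢ | ȳᵢ | A·x̄ᵢ | A·ȳᵢ
bottom flange | 1040.00 | 54.50 | 8.00 | 56680.00 | 8320.00
web | 3080.00 | 11.00 | 86.00 | 33880.00 | 264880.00
top flange | 400.00 | 2.00 | 161.00 | 800.00 | 64400.00
Σ | 4520.00 |  |  | 91360.00 | 337600.00
x̄ = 91360.00 / 4520.00 = 20.21 cm
ȳ = 337600.00 / 4520.00 = 74.69 cm

x̄ = 20.21 cm, ȳ = 74.69 cm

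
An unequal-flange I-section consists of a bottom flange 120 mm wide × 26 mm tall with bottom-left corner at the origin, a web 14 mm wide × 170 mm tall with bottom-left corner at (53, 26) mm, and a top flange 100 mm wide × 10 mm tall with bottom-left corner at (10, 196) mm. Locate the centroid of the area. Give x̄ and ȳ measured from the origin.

x̄ = 60.00 mm, ȳ = 77.81 mm

bottom flange: A = 120 × 26 = 3120.00, centroid at (60.00, 13.00).
web: A = 14 × 170 = 2380.00, centroid at (60.00, 111.00).
top flange: A = 100 × 10 = 1000.00, centroid at (60.00, 201.00).
ΣA = 6500.00 mm², ΣAx̄ = 390000.00 mm³, ΣAȳ = 505740.00 mm³.
x̄ = 390000.00/6500.00 = 60.00 mm; ȳ = 505740.00/6500.00 = 77.81 mm.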